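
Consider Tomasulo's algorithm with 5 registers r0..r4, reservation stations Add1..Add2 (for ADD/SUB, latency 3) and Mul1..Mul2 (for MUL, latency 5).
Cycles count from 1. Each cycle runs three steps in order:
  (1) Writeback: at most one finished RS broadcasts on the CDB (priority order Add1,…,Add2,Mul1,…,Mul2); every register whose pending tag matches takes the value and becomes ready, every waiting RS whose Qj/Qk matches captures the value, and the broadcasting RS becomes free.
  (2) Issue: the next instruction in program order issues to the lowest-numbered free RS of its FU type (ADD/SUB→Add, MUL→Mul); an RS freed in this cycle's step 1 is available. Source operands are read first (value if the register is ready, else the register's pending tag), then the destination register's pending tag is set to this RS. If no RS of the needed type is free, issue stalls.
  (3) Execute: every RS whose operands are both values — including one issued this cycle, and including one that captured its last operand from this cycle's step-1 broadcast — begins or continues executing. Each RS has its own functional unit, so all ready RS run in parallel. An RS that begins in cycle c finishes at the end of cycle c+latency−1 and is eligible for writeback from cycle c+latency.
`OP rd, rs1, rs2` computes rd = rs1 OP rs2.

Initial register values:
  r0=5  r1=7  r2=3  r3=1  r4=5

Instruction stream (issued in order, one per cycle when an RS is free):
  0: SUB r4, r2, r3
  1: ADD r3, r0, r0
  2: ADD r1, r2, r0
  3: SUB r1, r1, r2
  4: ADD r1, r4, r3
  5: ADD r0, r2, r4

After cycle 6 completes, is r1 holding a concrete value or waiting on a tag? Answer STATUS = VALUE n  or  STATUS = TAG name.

STATUS = TAG Add2

c1: issue SUB r4<-Add1 | r0:5,r1:7,r2:3,r3:1,r4:Add1
c2: issue ADD r3<-Add2 | r0:5,r1:7,r2:3,r3:Add2,r4:Add1
c3: stall | r0:5,r1:7,r2:3,r3:Add2,r4:Add1
c4: CDB Add1=2; issue ADD r1<-Add1 | r0:5,r1:Add1,r2:3,r3:Add2,r4:2
c5: CDB Add2=10; issue SUB r1<-Add2 | r0:5,r1:Add2,r2:3,r3:10,r4:2
c6: stall | r0:5,r1:Add2,r2:3,r3:10,r4:2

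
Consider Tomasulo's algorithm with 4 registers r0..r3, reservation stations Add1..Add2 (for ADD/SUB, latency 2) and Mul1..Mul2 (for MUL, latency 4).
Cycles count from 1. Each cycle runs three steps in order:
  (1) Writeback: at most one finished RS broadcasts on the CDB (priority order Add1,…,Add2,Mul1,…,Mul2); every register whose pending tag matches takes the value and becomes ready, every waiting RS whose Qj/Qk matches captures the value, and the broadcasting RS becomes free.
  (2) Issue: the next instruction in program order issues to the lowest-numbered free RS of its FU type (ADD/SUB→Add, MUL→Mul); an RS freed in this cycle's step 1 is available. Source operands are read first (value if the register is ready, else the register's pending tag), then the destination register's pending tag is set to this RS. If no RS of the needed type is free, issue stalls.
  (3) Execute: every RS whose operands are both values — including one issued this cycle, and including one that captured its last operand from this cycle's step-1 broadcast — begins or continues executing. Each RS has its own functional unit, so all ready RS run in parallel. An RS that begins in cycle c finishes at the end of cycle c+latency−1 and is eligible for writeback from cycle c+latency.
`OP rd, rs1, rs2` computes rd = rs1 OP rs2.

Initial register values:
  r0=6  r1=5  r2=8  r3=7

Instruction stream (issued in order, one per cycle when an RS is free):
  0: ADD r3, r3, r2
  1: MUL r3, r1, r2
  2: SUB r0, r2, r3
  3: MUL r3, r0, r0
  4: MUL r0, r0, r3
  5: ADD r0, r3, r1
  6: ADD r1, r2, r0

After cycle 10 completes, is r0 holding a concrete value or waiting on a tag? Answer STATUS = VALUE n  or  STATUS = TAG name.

STATUS = TAG Add2

c1: issue ADD r3<-Add1 | r0:6,r1:5,r2:8,r3:Add1
c2: issue MUL r3<-Mul1 | r0:6,r1:5,r2:8,r3:Mul1
c3: CDB Add1=15; issue SUB r0<-Add1 | r0:Add1,r1:5,r2:8,r3:Mul1
c4: issue MUL r3<-Mul2 | r0:Add1,r1:5,r2:8,r3:Mul2
c5: stall | r0:Add1,r1:5,r2:8,r3:Mul2
c6: CDB Mul1=40; issue MUL r0<-Mul1 | r0:Mul1,r1:5,r2:8,r3:Mul2
c7: issue ADD r0<-Add2 | r0:Add2,r1:5,r2:8,r3:Mul2
c8: CDB Add1=-32; issue ADD r1<-Add1 | r0:Add2,r1:Add1,r2:8,r3:Mul2
c9: - | r0:Add2,r1:Add1,r2:8,r3:Mul2
c10: - | r0:Add2,r1:Add1,r2:8,r3:Mul2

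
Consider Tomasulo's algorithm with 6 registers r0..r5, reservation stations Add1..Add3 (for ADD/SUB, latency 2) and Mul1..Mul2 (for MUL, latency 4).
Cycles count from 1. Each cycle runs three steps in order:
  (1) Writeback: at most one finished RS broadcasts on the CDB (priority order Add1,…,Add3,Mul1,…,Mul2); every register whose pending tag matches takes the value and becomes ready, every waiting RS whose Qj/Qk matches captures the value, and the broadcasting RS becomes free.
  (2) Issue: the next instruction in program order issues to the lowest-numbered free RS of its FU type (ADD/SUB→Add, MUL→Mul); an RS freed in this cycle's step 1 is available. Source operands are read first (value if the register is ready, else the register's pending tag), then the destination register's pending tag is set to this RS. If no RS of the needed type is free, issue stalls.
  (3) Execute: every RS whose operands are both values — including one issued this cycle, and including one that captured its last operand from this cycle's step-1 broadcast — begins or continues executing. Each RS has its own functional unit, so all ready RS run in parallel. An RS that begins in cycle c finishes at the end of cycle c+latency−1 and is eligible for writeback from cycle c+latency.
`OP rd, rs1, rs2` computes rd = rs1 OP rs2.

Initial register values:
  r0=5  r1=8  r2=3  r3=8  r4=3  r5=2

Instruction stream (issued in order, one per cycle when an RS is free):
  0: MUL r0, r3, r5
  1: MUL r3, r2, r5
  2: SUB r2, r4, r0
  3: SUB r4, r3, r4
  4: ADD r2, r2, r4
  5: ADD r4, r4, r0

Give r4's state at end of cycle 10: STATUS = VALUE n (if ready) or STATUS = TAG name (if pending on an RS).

cycle 1: issue MUL r0<-Mul1 // r0:Mul1,r1:8,r2:3,r3:8,r4:3,r5:2
cycle 2: issue MUL r3<-Mul2 // r0:Mul1,r1:8,r2:3,r3:Mul2,r4:3,r5:2
cycle 3: issue SUB r2<-Add1 // r0:Mul1,r1:8,r2:Add1,r3:Mul2,r4:3,r5:2
cycle 4: issue SUB r4<-Add2 // r0:Mul1,r1:8,r2:Add1,r3:Mul2,r4:Add2,r5:2
cycle 5: CDB Mul1=16; issue ADD r2<-Add3 // r0:16,r1:8,r2:Add3,r3:Mul2,r4:Add2,r5:2
cycle 6: CDB Mul2=6; stall // r0:16,r1:8,r2:Add3,r3:6,r4:Add2,r5:2
cycle 7: CDB Add1=-13; issue ADD r4<-Add1 // r0:16,r1:8,r2:Add3,r3:6,r4:Add1,r5:2
cycle 8: CDB Add2=3 // r0:16,r1:8,r2:Add3,r3:6,r4:Add1,r5:2
cycle 9: - // r0:16,r1:8,r2:Add3,r3:6,r4:Add1,r5:2
cycle 10: CDB Add1=19 // r0:16,r1:8,r2:Add3,r3:6,r4:19,r5:2

STATUS = VALUE 19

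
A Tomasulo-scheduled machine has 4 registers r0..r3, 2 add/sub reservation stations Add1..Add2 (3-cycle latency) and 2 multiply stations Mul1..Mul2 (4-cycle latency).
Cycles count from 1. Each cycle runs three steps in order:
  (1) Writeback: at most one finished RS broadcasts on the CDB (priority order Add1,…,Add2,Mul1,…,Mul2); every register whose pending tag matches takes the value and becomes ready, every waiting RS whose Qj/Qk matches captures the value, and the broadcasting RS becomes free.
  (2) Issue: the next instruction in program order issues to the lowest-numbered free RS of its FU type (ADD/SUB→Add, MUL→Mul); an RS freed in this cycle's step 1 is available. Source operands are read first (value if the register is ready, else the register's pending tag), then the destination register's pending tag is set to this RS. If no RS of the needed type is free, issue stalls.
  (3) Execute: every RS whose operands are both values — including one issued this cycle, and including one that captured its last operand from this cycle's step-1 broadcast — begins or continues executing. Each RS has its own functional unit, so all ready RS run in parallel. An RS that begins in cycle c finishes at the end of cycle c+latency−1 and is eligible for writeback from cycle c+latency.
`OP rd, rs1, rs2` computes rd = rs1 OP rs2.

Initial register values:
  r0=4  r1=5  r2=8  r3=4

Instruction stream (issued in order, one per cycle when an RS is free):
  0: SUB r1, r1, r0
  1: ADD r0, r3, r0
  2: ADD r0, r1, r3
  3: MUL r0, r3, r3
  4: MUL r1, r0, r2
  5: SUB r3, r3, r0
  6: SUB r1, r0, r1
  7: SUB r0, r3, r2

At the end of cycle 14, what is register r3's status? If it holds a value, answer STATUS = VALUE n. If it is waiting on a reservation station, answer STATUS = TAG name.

  c1: issue SUB r1<-Add1  regs: r0:4,r1:Add1,r2:8,r3:4
  c2: issue ADD r0<-Add2  regs: r0:Add2,r1:Add1,r2:8,r3:4
  c3: stall  regs: r0:Add2,r1:Add1,r2:8,r3:4
  c4: CDB Add1=1; issue ADD r0<-Add1  regs: r0:Add1,r1:1,r2:8,r3:4
  c5: CDB Add2=8; issue MUL r0<-Mul1  regs: r0:Mul1,r1:1,r2:8,r3:4
  c6: issue MUL r1<-Mul2  regs: r0:Mul1,r1:Mul2,r2:8,r3:4
  c7: CDB Add1=5; issue SUB r3<-Add1  regs: r0:Mul1,r1:Mul2,r2:8,r3:Add1
  c8: issue SUB r1<-Add2  regs: r0:Mul1,r1:Add2,r2:8,r3:Add1
  c9: CDB Mul1=16; stall  regs: r0:16,r1:Add2,r2:8,r3:Add1
  c10: stall  regs: r0:16,r1:Add2,r2:8,r3:Add1
  c11: stall  regs: r0:16,r1:Add2,r2:8,r3:Add1
  c12: CDB Add1=-12; issue SUB r0<-Add1  regs: r0:Add1,r1:Add2,r2:8,r3:-12
  c13: CDB Mul2=128  regs: r0:Add1,r1:Add2,r2:8,r3:-12
  c14: -  regs: r0:Add1,r1:Add2,r2:8,r3:-12

STATUS = VALUE -12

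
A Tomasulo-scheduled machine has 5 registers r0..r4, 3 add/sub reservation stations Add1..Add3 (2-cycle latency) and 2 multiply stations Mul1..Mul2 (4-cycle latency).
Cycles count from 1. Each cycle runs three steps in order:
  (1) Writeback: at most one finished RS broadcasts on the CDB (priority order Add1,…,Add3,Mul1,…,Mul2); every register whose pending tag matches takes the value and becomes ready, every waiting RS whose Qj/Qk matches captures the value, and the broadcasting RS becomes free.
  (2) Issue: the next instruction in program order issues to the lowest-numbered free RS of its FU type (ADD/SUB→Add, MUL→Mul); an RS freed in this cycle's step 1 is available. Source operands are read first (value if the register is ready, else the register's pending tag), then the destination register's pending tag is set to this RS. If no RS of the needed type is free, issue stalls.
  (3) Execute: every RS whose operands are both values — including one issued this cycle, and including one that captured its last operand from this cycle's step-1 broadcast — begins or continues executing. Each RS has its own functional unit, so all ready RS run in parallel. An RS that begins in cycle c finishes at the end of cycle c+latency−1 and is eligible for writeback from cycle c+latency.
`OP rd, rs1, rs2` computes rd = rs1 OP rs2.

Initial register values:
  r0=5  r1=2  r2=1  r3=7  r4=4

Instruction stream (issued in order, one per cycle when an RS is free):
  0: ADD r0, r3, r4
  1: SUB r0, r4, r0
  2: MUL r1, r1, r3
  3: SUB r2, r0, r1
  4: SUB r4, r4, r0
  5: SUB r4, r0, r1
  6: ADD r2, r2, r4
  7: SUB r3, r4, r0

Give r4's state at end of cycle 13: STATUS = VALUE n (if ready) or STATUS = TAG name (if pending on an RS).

STATUS = VALUE -21

c1: issue ADD r0<-Add1 | r0:Add1,r1:2,r2:1,r3:7,r4:4
c2: issue SUB r0<-Add2 | r0:Add2,r1:2,r2:1,r3:7,r4:4
c3: CDB Add1=11; issue MUL r1<-Mul1 | r0:Add2,r1:Mul1,r2:1,r3:7,r4:4
c4: issue SUB r2<-Add1 | r0:Add2,r1:Mul1,r2:Add1,r3:7,r4:4
c5: CDB Add2=-7; issue SUB r4<-Add2 | r0:-7,r1:Mul1,r2:Add1,r3:7,r4:Add2
c6: issue SUB r4<-Add3 | r0:-7,r1:Mul1,r2:Add1,r3:7,r4:Add3
c7: CDB Add2=11; issue ADD r2<-Add2 | r0:-7,r1:Mul1,r2:Add2,r3:7,r4:Add3
c8: CDB Mul1=14; stall | r0:-7,r1:14,r2:Add2,r3:7,r4:Add3
c9: stall | r0:-7,r1:14,r2:Add2,r3:7,r4:Add3
c10: CDB Add1=-21; issue SUB r3<-Add1 | r0:-7,r1:14,r2:Add2,r3:Add1,r4:Add3
c11: CDB Add3=-21 | r0:-7,r1:14,r2:Add2,r3:Add1,r4:-21
c12: - | r0:-7,r1:14,r2:Add2,r3:Add1,r4:-21
c13: CDB Add1=-14 | r0:-7,r1:14,r2:Add2,r3:-14,r4:-21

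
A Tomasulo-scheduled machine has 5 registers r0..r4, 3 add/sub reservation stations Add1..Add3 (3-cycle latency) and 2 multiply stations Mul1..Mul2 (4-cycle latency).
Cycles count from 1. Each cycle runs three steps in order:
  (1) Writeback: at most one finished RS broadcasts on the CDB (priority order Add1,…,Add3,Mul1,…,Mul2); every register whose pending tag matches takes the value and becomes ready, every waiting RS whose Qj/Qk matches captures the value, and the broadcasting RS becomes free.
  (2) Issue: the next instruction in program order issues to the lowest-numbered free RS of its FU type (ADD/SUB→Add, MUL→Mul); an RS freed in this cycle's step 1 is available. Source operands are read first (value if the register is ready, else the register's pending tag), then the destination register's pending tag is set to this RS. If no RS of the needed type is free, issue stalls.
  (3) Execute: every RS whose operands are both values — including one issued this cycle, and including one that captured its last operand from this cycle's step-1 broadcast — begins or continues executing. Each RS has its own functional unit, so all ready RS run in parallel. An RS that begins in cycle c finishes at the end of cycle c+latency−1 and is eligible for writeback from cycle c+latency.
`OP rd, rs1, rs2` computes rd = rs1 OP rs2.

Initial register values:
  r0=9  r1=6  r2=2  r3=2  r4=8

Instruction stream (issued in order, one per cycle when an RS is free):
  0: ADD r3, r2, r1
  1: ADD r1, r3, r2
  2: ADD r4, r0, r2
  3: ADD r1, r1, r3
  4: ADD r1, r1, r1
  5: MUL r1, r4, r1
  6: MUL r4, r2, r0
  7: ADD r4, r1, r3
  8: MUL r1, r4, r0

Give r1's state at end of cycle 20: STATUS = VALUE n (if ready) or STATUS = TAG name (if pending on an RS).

STATUS = TAG Mul2

cycle 1: issue ADD r3<-Add1 // r0:9,r1:6,r2:2,r3:Add1,r4:8
cycle 2: issue ADD r1<-Add2 // r0:9,r1:Add2,r2:2,r3:Add1,r4:8
cycle 3: issue ADD r4<-Add3 // r0:9,r1:Add2,r2:2,r3:Add1,r4:Add3
cycle 4: CDB Add1=8; issue ADD r1<-Add1 // r0:9,r1:Add1,r2:2,r3:8,r4:Add3
cycle 5: stall // r0:9,r1:Add1,r2:2,r3:8,r4:Add3
cycle 6: CDB Add3=11; issue ADD r1<-Add3 // r0:9,r1:Add3,r2:2,r3:8,r4:11
cycle 7: CDB Add2=10; issue MUL r1<-Mul1 // r0:9,r1:Mul1,r2:2,r3:8,r4:11
cycle 8: issue MUL r4<-Mul2 // r0:9,r1:Mul1,r2:2,r3:8,r4:Mul2
cycle 9: issue ADD r4<-Add2 // r0:9,r1:Mul1,r2:2,r3:8,r4:Add2
cycle 10: CDB Add1=18; stall // r0:9,r1:Mul1,r2:2,r3:8,r4:Add2
cycle 11: stall // r0:9,r1:Mul1,r2:2,r3:8,r4:Add2
cycle 12: CDB Mul2=18; issue MUL r1<-Mul2 // r0:9,r1:Mul2,r2:2,r3:8,r4:Add2
cycle 13: CDB Add3=36 // r0:9,r1:Mul2,r2:2,r3:8,r4:Add2
cycle 14: - // r0:9,r1:Mul2,r2:2,r3:8,r4:Add2
cycle 15: - // r0:9,r1:Mul2,r2:2,r3:8,r4:Add2
cycle 16: - // r0:9,r1:Mul2,r2:2,r3:8,r4:Add2
cycle 17: CDB Mul1=396 // r0:9,r1:Mul2,r2:2,r3:8,r4:Add2
cycle 18: - // r0:9,r1:Mul2,r2:2,r3:8,r4:Add2
cycle 19: - // r0:9,r1:Mul2,r2:2,r3:8,r4:Add2
cycle 20: CDB Add2=404 // r0:9,r1:Mul2,r2:2,r3:8,r4:404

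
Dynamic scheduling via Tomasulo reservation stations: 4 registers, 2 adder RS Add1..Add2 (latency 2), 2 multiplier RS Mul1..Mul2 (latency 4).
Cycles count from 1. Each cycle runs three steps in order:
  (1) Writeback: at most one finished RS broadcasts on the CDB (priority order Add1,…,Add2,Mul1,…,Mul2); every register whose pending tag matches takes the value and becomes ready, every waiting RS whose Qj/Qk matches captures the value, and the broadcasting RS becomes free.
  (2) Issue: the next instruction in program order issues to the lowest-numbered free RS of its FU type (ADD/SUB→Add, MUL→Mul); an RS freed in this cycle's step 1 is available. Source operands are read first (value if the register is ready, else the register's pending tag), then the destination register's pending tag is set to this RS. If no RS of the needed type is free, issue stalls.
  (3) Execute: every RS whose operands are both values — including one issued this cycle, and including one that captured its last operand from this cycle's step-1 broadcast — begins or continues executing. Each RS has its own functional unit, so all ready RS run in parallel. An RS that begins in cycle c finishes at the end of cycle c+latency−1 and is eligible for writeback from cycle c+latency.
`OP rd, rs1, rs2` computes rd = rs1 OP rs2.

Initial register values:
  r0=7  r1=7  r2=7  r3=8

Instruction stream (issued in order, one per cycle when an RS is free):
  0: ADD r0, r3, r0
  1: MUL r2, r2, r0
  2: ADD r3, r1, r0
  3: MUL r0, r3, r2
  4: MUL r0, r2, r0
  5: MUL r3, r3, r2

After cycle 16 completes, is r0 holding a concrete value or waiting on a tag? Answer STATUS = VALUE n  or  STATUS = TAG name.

c1: issue ADD r0<-Add1 | r0:Add1,r1:7,r2:7,r3:8
c2: issue MUL r2<-Mul1 | r0:Add1,r1:7,r2:Mul1,r3:8
c3: CDB Add1=15; issue ADD r3<-Add1 | r0:15,r1:7,r2:Mul1,r3:Add1
c4: issue MUL r0<-Mul2 | r0:Mul2,r1:7,r2:Mul1,r3:Add1
c5: CDB Add1=22; stall | r0:Mul2,r1:7,r2:Mul1,r3:22
c6: stall | r0:Mul2,r1:7,r2:Mul1,r3:22
c7: CDB Mul1=105; issue MUL r0<-Mul1 | r0:Mul1,r1:7,r2:105,r3:22
c8: stall | r0:Mul1,r1:7,r2:105,r3:22
c9: stall | r0:Mul1,r1:7,r2:105,r3:22
c10: stall | r0:Mul1,r1:7,r2:105,r3:22
c11: CDB Mul2=2310; issue MUL r3<-Mul2 | r0:Mul1,r1:7,r2:105,r3:Mul2
c12: - | r0:Mul1,r1:7,r2:105,r3:Mul2
c13: - | r0:Mul1,r1:7,r2:105,r3:Mul2
c14: - | r0:Mul1,r1:7,r2:105,r3:Mul2
c15: CDB Mul1=242550 | r0:242550,r1:7,r2:105,r3:Mul2
c16: CDB Mul2=2310 | r0:242550,r1:7,r2:105,r3:2310

STATUS = VALUE 242550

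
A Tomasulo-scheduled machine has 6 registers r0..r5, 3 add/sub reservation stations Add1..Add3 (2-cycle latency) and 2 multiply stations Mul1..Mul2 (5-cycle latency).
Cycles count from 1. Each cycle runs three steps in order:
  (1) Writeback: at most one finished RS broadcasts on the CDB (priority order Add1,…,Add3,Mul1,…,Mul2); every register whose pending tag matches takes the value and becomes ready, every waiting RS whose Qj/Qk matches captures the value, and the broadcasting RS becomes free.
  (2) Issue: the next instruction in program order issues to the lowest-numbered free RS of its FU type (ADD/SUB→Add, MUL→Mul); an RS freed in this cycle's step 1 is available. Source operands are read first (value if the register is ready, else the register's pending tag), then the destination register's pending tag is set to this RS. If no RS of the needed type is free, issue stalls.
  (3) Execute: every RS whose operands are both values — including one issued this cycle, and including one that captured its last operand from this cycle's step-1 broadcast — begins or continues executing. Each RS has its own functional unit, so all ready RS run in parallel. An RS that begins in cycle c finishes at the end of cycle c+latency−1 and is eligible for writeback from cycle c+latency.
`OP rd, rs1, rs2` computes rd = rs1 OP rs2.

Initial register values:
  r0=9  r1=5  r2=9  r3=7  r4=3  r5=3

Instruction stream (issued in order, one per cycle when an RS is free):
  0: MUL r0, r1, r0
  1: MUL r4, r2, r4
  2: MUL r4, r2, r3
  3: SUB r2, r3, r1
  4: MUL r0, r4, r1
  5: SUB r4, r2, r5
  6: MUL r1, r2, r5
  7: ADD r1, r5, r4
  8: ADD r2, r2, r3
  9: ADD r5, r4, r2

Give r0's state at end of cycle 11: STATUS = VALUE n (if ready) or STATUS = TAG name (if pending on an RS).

c1: issue MUL r0<-Mul1 | r0:Mul1,r1:5,r2:9,r3:7,r4:3,r5:3
c2: issue MUL r4<-Mul2 | r0:Mul1,r1:5,r2:9,r3:7,r4:Mul2,r5:3
c3: stall | r0:Mul1,r1:5,r2:9,r3:7,r4:Mul2,r5:3
c4: stall | r0:Mul1,r1:5,r2:9,r3:7,r4:Mul2,r5:3
c5: stall | r0:Mul1,r1:5,r2:9,r3:7,r4:Mul2,r5:3
c6: CDB Mul1=45; issue MUL r4<-Mul1 | r0:45,r1:5,r2:9,r3:7,r4:Mul1,r5:3
c7: CDB Mul2=27; issue SUB r2<-Add1 | r0:45,r1:5,r2:Add1,r3:7,r4:Mul1,r5:3
c8: issue MUL r0<-Mul2 | r0:Mul2,r1:5,r2:Add1,r3:7,r4:Mul1,r5:3
c9: CDB Add1=2; issue SUB r4<-Add1 | r0:Mul2,r1:5,r2:2,r3:7,r4:Add1,r5:3
c10: stall | r0:Mul2,r1:5,r2:2,r3:7,r4:Add1,r5:3
c11: CDB Add1=-1; stall | r0:Mul2,r1:5,r2:2,r3:7,r4:-1,r5:3

STATUS = TAG Mul2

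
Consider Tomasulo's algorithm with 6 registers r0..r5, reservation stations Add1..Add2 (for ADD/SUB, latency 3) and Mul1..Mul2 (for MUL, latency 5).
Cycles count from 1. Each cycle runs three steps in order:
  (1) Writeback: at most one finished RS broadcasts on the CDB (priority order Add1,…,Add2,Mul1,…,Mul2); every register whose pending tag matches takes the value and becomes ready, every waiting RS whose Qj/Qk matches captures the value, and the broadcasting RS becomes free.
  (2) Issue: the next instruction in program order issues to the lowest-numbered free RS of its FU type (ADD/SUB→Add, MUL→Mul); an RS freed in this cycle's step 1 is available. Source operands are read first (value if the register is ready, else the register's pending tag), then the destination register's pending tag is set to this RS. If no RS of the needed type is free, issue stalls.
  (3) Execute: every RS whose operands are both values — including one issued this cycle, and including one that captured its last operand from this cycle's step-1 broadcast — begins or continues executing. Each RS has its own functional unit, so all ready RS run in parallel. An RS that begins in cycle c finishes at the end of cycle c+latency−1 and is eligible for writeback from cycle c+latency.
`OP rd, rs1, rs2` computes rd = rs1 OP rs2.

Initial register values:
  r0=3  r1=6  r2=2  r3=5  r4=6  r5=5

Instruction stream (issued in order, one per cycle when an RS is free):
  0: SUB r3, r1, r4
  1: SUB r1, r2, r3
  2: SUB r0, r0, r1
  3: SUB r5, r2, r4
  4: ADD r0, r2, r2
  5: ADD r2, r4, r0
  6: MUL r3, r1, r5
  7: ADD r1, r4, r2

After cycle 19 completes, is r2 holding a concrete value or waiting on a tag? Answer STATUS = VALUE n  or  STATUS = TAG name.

STATUS = VALUE 10

c1: issue SUB r3<-Add1 | r0:3,r1:6,r2:2,r3:Add1,r4:6,r5:5
c2: issue SUB r1<-Add2 | r0:3,r1:Add2,r2:2,r3:Add1,r4:6,r5:5
c3: stall | r0:3,r1:Add2,r2:2,r3:Add1,r4:6,r5:5
c4: CDB Add1=0; issue SUB r0<-Add1 | r0:Add1,r1:Add2,r2:2,r3:0,r4:6,r5:5
c5: stall | r0:Add1,r1:Add2,r2:2,r3:0,r4:6,r5:5
c6: stall | r0:Add1,r1:Add2,r2:2,r3:0,r4:6,r5:5
c7: CDB Add2=2; issue SUB r5<-Add2 | r0:Add1,r1:2,r2:2,r3:0,r4:6,r5:Add2
c8: stall | r0:Add1,r1:2,r2:2,r3:0,r4:6,r5:Add2
c9: stall | r0:Add1,r1:2,r2:2,r3:0,r4:6,r5:Add2
c10: CDB Add1=1; issue ADD r0<-Add1 | r0:Add1,r1:2,r2:2,r3:0,r4:6,r5:Add2
c11: CDB Add2=-4; issue ADD r2<-Add2 | r0:Add1,r1:2,r2:Add2,r3:0,r4:6,r5:-4
c12: issue MUL r3<-Mul1 | r0:Add1,r1:2,r2:Add2,r3:Mul1,r4:6,r5:-4
c13: CDB Add1=4; issue ADD r1<-Add1 | r0:4,r1:Add1,r2:Add2,r3:Mul1,r4:6,r5:-4
c14: - | r0:4,r1:Add1,r2:Add2,r3:Mul1,r4:6,r5:-4
c15: - | r0:4,r1:Add1,r2:Add2,r3:Mul1,r4:6,r5:-4
c16: CDB Add2=10 | r0:4,r1:Add1,r2:10,r3:Mul1,r4:6,r5:-4
c17: CDB Mul1=-8 | r0:4,r1:Add1,r2:10,r3:-8,r4:6,r5:-4
c18: - | r0:4,r1:Add1,r2:10,r3:-8,r4:6,r5:-4
c19: CDB Add1=16 | r0:4,r1:16,r2:10,r3:-8,r4:6,r5:-4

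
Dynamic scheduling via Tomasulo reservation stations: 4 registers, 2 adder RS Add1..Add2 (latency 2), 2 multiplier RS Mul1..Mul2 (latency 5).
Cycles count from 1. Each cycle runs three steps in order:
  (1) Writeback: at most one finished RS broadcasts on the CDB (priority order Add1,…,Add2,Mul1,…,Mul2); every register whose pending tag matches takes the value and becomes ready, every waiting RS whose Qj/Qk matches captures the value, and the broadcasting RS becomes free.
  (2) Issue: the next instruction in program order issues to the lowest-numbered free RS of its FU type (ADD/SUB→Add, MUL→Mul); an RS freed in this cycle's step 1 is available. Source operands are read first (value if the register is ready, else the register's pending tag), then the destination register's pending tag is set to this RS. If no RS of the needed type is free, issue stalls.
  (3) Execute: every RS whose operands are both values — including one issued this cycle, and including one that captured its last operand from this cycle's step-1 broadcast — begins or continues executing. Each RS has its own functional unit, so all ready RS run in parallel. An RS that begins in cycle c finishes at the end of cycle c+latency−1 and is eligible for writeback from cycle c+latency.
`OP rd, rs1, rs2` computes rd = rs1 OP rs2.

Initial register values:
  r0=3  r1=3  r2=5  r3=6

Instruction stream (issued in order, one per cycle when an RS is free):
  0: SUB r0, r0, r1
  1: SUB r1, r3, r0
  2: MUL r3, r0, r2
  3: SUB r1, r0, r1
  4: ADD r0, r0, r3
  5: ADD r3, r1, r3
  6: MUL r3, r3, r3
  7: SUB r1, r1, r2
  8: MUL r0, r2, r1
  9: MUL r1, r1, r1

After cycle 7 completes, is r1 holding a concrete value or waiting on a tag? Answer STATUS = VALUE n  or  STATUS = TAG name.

STATUS = VALUE -6

  c1: issue SUB r0<-Add1  regs: r0:Add1,r1:3,r2:5,r3:6
  c2: issue SUB r1<-Add2  regs: r0:Add1,r1:Add2,r2:5,r3:6
  c3: CDB Add1=0; issue MUL r3<-Mul1  regs: r0:0,r1:Add2,r2:5,r3:Mul1
  c4: issue SUB r1<-Add1  regs: r0:0,r1:Add1,r2:5,r3:Mul1
  c5: CDB Add2=6; issue ADD r0<-Add2  regs: r0:Add2,r1:Add1,r2:5,r3:Mul1
  c6: stall  regs: r0:Add2,r1:Add1,r2:5,r3:Mul1
  c7: CDB Add1=-6; issue ADD r3<-Add1  regs: r0:Add2,r1:-6,r2:5,r3:Add1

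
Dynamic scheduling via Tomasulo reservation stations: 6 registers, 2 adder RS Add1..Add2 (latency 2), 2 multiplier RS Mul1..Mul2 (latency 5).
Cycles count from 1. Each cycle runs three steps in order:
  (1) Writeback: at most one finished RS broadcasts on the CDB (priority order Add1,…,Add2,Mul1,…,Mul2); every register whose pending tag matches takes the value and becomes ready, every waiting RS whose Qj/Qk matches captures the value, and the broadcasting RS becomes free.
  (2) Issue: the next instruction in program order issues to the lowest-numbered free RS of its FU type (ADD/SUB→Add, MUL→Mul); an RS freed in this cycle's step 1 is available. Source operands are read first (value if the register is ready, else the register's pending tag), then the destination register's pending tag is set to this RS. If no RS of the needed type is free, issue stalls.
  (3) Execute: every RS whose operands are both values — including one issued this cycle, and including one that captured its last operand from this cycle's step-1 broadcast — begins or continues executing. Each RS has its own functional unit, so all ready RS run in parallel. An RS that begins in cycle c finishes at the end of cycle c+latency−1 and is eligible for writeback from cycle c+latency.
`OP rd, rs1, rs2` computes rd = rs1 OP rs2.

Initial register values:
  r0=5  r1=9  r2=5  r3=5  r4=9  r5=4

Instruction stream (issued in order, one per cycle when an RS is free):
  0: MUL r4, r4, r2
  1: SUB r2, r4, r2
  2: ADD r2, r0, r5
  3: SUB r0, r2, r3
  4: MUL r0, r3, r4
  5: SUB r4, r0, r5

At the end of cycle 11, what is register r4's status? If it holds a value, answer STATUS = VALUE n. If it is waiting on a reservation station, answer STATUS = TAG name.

STATUS = TAG Add2

cycle 1: issue MUL r4<-Mul1 // r0:5,r1:9,r2:5,r3:5,r4:Mul1,r5:4
cycle 2: issue SUB r2<-Add1 // r0:5,r1:9,r2:Add1,r3:5,r4:Mul1,r5:4
cycle 3: issue ADD r2<-Add2 // r0:5,r1:9,r2:Add2,r3:5,r4:Mul1,r5:4
cycle 4: stall // r0:5,r1:9,r2:Add2,r3:5,r4:Mul1,r5:4
cycle 5: CDB Add2=9; issue SUB r0<-Add2 // r0:Add2,r1:9,r2:9,r3:5,r4:Mul1,r5:4
cycle 6: CDB Mul1=45; issue MUL r0<-Mul1 // r0:Mul1,r1:9,r2:9,r3:5,r4:45,r5:4
cycle 7: CDB Add2=4; issue SUB r4<-Add2 // r0:Mul1,r1:9,r2:9,r3:5,r4:Add2,r5:4
cycle 8: CDB Add1=40 // r0:Mul1,r1:9,r2:9,r3:5,r4:Add2,r5:4
cycle 9: - // r0:Mul1,r1:9,r2:9,r3:5,r4:Add2,r5:4
cycle 10: - // r0:Mul1,r1:9,r2:9,r3:5,r4:Add2,r5:4
cycle 11: CDB Mul1=225 // r0:225,r1:9,r2:9,r3:5,r4:Add2,r5:4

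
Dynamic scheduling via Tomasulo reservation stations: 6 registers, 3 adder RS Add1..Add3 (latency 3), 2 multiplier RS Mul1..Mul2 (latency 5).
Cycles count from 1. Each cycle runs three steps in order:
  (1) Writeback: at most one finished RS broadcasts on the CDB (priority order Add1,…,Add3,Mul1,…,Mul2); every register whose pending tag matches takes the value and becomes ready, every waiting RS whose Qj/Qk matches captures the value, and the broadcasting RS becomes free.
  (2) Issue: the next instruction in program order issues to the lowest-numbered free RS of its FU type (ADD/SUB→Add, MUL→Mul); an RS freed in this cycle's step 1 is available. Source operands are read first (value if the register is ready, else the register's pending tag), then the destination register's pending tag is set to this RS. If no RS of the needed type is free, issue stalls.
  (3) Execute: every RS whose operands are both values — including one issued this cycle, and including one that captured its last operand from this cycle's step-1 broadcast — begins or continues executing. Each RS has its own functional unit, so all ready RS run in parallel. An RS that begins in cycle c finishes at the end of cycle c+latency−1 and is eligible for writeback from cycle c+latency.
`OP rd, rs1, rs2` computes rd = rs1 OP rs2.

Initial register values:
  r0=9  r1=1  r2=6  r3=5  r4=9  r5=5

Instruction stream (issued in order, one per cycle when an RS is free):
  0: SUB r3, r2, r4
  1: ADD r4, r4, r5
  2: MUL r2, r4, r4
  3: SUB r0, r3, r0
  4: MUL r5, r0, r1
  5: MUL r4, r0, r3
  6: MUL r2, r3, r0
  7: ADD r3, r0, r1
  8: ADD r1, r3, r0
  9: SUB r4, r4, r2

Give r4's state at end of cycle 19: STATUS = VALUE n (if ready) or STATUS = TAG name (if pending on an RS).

  c1: issue SUB r3<-Add1  regs: r0:9,r1:1,r2:6,r3:Add1,r4:9,r5:5
  c2: issue ADD r4<-Add2  regs: r0:9,r1:1,r2:6,r3:Add1,r4:Add2,r5:5
  c3: issue MUL r2<-Mul1  regs: r0:9,r1:1,r2:Mul1,r3:Add1,r4:Add2,r5:5
  c4: CDB Add1=-3; issue SUB r0<-Add1  regs: r0:Add1,r1:1,r2:Mul1,r3:-3,r4:Add2,r5:5
  c5: CDB Add2=14; issue MUL r5<-Mul2  regs: r0:Add1,r1:1,r2:Mul1,r3:-3,r4:14,r5:Mul2
  c6: stall  regs: r0:Add1,r1:1,r2:Mul1,r3:-3,r4:14,r5:Mul2
  c7: CDB Add1=-12; stall  regs: r0:-12,r1:1,r2:Mul1,r3:-3,r4:14,r5:Mul2
  c8: stall  regs: r0:-12,r1:1,r2:Mul1,r3:-3,r4:14,r5:Mul2
  c9: stall  regs: r0:-12,r1:1,r2:Mul1,r3:-3,r4:14,r5:Mul2
  c10: CDB Mul1=196; issue MUL r4<-Mul1  regs: r0:-12,r1:1,r2:196,r3:-3,r4:Mul1,r5:Mul2
  c11: stall  regs: r0:-12,r1:1,r2:196,r3:-3,r4:Mul1,r5:Mul2
  c12: CDB Mul2=-12; issue MUL r2<-Mul2  regs: r0:-12,r1:1,r2:Mul2,r3:-3,r4:Mul1,r5:-12
  c13: issue ADD r3<-Add1  regs: r0:-12,r1:1,r2:Mul2,r3:Add1,r4:Mul1,r5:-12
  c14: issue ADD r1<-Add2  regs: r0:-12,r1:Add2,r2:Mul2,r3:Add1,r4:Mul1,r5:-12
  c15: CDB Mul1=36; issue SUB r4<-Add3  regs: r0:-12,r1:Add2,r2:Mul2,r3:Add1,r4:Add3,r5:-12
  c16: CDB Add1=-11  regs: r0:-12,r1:Add2,r2:Mul2,r3:-11,r4:Add3,r5:-12
  c17: CDB Mul2=36  regs: r0:-12,r1:Add2,r2:36,r3:-11,r4:Add3,r5:-12
  c18: -  regs: r0:-12,r1:Add2,r2:36,r3:-11,r4:Add3,r5:-12
  c19: CDB Add2=-23  regs: r0:-12,r1:-23,r2:36,r3:-11,r4:Add3,r5:-12

STATUS = TAG Add3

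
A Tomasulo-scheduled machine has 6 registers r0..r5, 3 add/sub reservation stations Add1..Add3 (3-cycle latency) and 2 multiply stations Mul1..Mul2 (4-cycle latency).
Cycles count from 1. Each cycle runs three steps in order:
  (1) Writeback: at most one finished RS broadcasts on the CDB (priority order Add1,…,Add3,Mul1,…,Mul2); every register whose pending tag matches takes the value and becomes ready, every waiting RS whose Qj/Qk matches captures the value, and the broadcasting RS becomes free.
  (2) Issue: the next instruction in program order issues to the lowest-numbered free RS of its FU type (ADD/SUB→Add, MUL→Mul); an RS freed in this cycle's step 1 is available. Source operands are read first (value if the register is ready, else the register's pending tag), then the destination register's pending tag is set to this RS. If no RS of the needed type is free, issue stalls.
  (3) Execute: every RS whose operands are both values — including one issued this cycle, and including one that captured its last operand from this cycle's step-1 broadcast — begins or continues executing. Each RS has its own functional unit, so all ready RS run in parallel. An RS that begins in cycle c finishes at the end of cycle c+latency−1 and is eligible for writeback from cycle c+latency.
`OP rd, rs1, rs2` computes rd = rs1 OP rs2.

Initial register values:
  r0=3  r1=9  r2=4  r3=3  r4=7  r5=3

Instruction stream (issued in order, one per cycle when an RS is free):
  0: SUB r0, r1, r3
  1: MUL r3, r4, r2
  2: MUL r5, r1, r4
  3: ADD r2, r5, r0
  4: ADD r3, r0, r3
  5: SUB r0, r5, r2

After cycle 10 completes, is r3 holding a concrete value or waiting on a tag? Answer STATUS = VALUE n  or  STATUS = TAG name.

  c1: issue SUB r0<-Add1  regs: r0:Add1,r1:9,r2:4,r3:3,r4:7,r5:3
  c2: issue MUL r3<-Mul1  regs: r0:Add1,r1:9,r2:4,r3:Mul1,r4:7,r5:3
  c3: issue MUL r5<-Mul2  regs: r0:Add1,r1:9,r2:4,r3:Mul1,r4:7,r5:Mul2
  c4: CDB Add1=6; issue ADD r2<-Add1  regs: r0:6,r1:9,r2:Add1,r3:Mul1,r4:7,r5:Mul2
  c5: issue ADD r3<-Add2  regs: r0:6,r1:9,r2:Add1,r3:Add2,r4:7,r5:Mul2
  c6: CDB Mul1=28; issue SUB r0<-Add3  regs: r0:Add3,r1:9,r2:Add1,r3:Add2,r4:7,r5:Mul2
  c7: CDB Mul2=63  regs: r0:Add3,r1:9,r2:Add1,r3:Add2,r4:7,r5:63
  c8: -  regs: r0:Add3,r1:9,r2:Add1,r3:Add2,r4:7,r5:63
  c9: CDB Add2=34  regs: r0:Add3,r1:9,r2:Add1,r3:34,r4:7,r5:63
  c10: CDB Add1=69  regs: r0:Add3,r1:9,r2:69,r3:34,r4:7,r5:63

STATUS = VALUE 34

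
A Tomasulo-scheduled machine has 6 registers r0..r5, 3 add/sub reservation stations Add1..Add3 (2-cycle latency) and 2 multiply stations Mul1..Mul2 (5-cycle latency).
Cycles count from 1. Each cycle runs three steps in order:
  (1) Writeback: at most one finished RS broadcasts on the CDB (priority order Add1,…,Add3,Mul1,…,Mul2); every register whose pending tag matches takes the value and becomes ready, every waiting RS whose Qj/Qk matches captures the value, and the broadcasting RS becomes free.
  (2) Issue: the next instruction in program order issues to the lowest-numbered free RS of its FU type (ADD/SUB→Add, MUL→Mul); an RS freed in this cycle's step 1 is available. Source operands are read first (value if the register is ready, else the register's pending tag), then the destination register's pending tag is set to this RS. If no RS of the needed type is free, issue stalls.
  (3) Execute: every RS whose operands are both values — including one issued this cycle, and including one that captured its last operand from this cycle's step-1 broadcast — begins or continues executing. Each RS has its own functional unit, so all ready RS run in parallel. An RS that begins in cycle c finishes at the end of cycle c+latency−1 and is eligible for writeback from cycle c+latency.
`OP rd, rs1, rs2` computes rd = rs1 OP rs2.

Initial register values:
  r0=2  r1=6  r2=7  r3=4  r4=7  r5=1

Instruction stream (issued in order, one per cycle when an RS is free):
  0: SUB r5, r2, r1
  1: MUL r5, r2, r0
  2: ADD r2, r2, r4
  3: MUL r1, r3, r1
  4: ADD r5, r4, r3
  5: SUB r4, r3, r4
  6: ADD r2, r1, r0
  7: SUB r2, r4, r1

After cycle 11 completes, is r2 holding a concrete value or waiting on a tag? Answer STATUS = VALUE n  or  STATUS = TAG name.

c1: issue SUB r5<-Add1 | r0:2,r1:6,r2:7,r3:4,r4:7,r5:Add1
c2: issue MUL r5<-Mul1 | r0:2,r1:6,r2:7,r3:4,r4:7,r5:Mul1
c3: CDB Add1=1; issue ADD r2<-Add1 | r0:2,r1:6,r2:Add1,r3:4,r4:7,r5:Mul1
c4: issue MUL r1<-Mul2 | r0:2,r1:Mul2,r2:Add1,r3:4,r4:7,r5:Mul1
c5: CDB Add1=14; issue ADD r5<-Add1 | r0:2,r1:Mul2,r2:14,r3:4,r4:7,r5:Add1
c6: issue SUB r4<-Add2 | r0:2,r1:Mul2,r2:14,r3:4,r4:Add2,r5:Add1
c7: CDB Add1=11; issue ADD r2<-Add1 | r0:2,r1:Mul2,r2:Add1,r3:4,r4:Add2,r5:11
c8: CDB Add2=-3; issue SUB r2<-Add2 | r0:2,r1:Mul2,r2:Add2,r3:4,r4:-3,r5:11
c9: CDB Mul1=14 | r0:2,r1:Mul2,r2:Add2,r3:4,r4:-3,r5:11
c10: CDB Mul2=24 | r0:2,r1:24,r2:Add2,r3:4,r4:-3,r5:11
c11: - | r0:2,r1:24,r2:Add2,r3:4,r4:-3,r5:11

STATUS = TAG Add2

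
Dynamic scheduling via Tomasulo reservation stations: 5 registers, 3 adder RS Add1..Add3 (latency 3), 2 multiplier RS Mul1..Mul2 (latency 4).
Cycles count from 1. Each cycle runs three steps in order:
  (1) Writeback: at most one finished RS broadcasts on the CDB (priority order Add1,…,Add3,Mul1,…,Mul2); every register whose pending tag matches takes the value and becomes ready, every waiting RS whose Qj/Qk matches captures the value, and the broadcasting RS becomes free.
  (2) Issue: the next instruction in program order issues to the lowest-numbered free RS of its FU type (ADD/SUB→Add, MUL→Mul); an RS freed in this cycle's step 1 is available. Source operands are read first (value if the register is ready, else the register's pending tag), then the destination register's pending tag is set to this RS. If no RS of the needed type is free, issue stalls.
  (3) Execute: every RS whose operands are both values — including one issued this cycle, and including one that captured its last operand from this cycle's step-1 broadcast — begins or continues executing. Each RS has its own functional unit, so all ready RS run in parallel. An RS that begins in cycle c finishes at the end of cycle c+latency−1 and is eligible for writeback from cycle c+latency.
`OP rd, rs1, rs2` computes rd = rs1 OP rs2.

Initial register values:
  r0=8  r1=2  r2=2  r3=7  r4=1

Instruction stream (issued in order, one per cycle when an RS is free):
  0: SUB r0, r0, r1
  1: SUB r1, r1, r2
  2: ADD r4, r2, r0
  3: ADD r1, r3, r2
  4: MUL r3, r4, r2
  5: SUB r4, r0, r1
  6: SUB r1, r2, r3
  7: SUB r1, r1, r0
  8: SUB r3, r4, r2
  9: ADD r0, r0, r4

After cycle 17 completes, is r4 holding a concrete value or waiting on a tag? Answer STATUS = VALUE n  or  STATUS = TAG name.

STATUS = VALUE -3

c1: issue SUB r0<-Add1 | r0:Add1,r1:2,r2:2,r3:7,r4:1
c2: issue SUB r1<-Add2 | r0:Add1,r1:Add2,r2:2,r3:7,r4:1
c3: issue ADD r4<-Add3 | r0:Add1,r1:Add2,r2:2,r3:7,r4:Add3
c4: CDB Add1=6; issue ADD r1<-Add1 | r0:6,r1:Add1,r2:2,r3:7,r4:Add3
c5: CDB Add2=0; issue MUL r3<-Mul1 | r0:6,r1:Add1,r2:2,r3:Mul1,r4:Add3
c6: issue SUB r4<-Add2 | r0:6,r1:Add1,r2:2,r3:Mul1,r4:Add2
c7: CDB Add1=9; issue SUB r1<-Add1 | r0:6,r1:Add1,r2:2,r3:Mul1,r4:Add2
c8: CDB Add3=8; issue SUB r1<-Add3 | r0:6,r1:Add3,r2:2,r3:Mul1,r4:Add2
c9: stall | r0:6,r1:Add3,r2:2,r3:Mul1,r4:Add2
c10: CDB Add2=-3; issue SUB r3<-Add2 | r0:6,r1:Add3,r2:2,r3:Add2,r4:-3
c11: stall | r0:6,r1:Add3,r2:2,r3:Add2,r4:-3
c12: CDB Mul1=16; stall | r0:6,r1:Add3,r2:2,r3:Add2,r4:-3
c13: CDB Add2=-5; issue ADD r0<-Add2 | r0:Add2,r1:Add3,r2:2,r3:-5,r4:-3
c14: - | r0:Add2,r1:Add3,r2:2,r3:-5,r4:-3
c15: CDB Add1=-14 | r0:Add2,r1:Add3,r2:2,r3:-5,r4:-3
c16: CDB Add2=3 | r0:3,r1:Add3,r2:2,r3:-5,r4:-3
c17: - | r0:3,r1:Add3,r2:2,r3:-5,r4:-3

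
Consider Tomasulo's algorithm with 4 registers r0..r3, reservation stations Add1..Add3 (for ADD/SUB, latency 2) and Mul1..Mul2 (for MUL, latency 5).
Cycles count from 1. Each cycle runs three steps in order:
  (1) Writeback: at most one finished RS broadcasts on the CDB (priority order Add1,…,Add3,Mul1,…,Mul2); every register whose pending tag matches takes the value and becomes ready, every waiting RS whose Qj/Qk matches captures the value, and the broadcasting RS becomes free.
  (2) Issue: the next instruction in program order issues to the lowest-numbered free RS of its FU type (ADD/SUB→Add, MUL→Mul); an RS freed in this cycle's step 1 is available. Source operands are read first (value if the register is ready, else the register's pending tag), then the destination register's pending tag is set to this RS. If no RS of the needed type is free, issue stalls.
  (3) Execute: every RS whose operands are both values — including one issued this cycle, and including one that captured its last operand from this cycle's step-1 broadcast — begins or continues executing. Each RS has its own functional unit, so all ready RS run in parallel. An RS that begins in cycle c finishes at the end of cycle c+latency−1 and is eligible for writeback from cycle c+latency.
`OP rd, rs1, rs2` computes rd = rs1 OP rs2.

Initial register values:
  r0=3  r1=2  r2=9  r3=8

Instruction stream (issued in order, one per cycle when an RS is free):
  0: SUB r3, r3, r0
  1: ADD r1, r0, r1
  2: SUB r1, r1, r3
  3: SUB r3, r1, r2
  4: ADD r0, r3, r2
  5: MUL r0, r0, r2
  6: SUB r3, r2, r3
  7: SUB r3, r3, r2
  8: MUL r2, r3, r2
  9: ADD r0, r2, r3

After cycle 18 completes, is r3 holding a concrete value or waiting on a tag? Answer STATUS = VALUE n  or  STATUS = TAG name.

cycle 1: issue SUB r3<-Add1 // r0:3,r1:2,r2:9,r3:Add1
cycle 2: issue ADD r1<-Add2 // r0:3,r1:Add2,r2:9,r3:Add1
cycle 3: CDB Add1=5; issue SUB r1<-Add1 // r0:3,r1:Add1,r2:9,r3:5
cycle 4: CDB Add2=5; issue SUB r3<-Add2 // r0:3,r1:Add1,r2:9,r3:Add2
cycle 5: issue ADD r0<-Add3 // r0:Add3,r1:Add1,r2:9,r3:Add2
cycle 6: CDB Add1=0; issue MUL r0<-Mul1 // r0:Mul1,r1:0,r2:9,r3:Add2
cycle 7: issue SUB r3<-Add1 // r0:Mul1,r1:0,r2:9,r3:Add1
cycle 8: CDB Add2=-9; issue SUB r3<-Add2 // r0:Mul1,r1:0,r2:9,r3:Add2
cycle 9: issue MUL r2<-Mul2 // r0:Mul1,r1:0,r2:Mul2,r3:Add2
cycle 10: CDB Add1=18; issue ADD r0<-Add1 // r0:Add1,r1:0,r2:Mul2,r3:Add2
cycle 11: CDB Add3=0 // r0:Add1,r1:0,r2:Mul2,r3:Add2
cycle 12: CDB Add2=9 // r0:Add1,r1:0,r2:Mul2,r3:9
cycle 13: - // r0:Add1,r1:0,r2:Mul2,r3:9
cycle 14: - // r0:Add1,r1:0,r2:Mul2,r3:9
cycle 15: - // r0:Add1,r1:0,r2:Mul2,r3:9
cycle 16: CDB Mul1=0 // r0:Add1,r1:0,r2:Mul2,r3:9
cycle 17: CDB Mul2=81 // r0:Add1,r1:0,r2:81,r3:9
cycle 18: - // r0:Add1,r1:0,r2:81,r3:9

STATUS = VALUE 9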